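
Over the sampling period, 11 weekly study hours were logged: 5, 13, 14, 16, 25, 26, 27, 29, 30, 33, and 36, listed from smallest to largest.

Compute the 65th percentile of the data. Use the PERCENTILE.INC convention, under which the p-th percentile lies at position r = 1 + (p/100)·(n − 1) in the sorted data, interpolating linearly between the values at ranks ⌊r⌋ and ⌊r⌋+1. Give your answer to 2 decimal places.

28.00

n = 11.
r = 1 + (65/100)·(11 − 1) = 1 + 6.5 = 7.5.
Rank 7 is 27 and rank 8 is 29.
Interpolate: 27 + 0.5·(29 − 27) = 27 + 0.5·2 = 28.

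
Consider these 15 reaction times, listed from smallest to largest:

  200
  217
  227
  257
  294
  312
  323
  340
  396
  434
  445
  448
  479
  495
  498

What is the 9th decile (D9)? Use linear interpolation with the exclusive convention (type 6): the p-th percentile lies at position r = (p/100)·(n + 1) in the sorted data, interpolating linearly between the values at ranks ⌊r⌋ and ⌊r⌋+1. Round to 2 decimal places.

496.20

n = 15.
r = (90/100)·(15 + 1) = 14.4.
Rank 14 is 495 and rank 15 is 498.
Interpolate: 495 + 0.4·(498 − 495) = 495 + 0.4·3 = 496.2.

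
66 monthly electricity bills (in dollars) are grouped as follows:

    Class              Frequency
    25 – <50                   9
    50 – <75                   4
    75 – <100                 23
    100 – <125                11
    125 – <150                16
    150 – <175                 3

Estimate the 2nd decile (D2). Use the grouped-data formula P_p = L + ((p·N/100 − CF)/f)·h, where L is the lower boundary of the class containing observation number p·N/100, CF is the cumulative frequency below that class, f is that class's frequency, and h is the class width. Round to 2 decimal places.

N = 66; target position k = 20/100 · 66 = 13.2.
Cumulative frequencies: 9, 13, 36, 47, 63, 66.
Observation 13.2 falls in the class 75 – <100.
L = 75, CF = 13, f = 23, h = 25.
P20 = 75 + ((13.2 − 13)/23)·25 = 75 + 0.217391 = 75.2174.

75.22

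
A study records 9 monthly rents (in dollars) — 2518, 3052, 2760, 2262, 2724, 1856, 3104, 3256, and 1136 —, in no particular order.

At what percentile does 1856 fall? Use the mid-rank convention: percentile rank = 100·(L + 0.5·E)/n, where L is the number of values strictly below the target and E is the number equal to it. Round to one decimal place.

Sorted: 1136, 1856, 2262, 2518, 2724, 2760, 3052, 3104, 3256.
Count below 1856: L = 1; count equal: E = 1; n = 9.
Percentile rank = 100·(1 + 0.5·1)/9 = 100·1.5/9 = 16.67.

16.7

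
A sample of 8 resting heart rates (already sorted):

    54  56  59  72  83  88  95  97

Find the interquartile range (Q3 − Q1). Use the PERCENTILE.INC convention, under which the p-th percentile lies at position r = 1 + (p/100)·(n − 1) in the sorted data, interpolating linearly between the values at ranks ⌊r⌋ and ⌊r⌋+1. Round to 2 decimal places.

31.50

n = 8.
P25: r = 2.75; ranks 2–3 are 56, 59; interpolating gives 58.25.
P75: r = 6.25; ranks 6–7 are 88, 95; interpolating gives 89.75.
Difference: 89.75 − 58.25 = 31.5.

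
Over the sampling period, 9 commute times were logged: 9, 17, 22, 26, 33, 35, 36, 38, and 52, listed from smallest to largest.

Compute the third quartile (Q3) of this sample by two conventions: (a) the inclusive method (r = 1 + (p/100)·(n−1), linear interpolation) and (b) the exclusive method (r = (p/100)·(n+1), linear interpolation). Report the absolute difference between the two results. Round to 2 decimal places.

n = 9.
(a) r = 7 → value at rank 7 = 36.
(b) r = 7.5; between ranks 7 (36) and 8 (38): 37.
|36 − 37| = 1.

1.00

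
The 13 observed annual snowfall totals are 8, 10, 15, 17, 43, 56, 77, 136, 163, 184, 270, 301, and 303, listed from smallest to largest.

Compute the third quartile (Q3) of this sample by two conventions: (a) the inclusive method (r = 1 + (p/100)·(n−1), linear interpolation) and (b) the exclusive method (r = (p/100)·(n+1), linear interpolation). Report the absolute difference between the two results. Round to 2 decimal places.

43.00

n = 13.
(a) r = 10 → value at rank 10 = 184.
(b) r = 10.5; between ranks 10 (184) and 11 (270): 227.
|184 − 227| = 43.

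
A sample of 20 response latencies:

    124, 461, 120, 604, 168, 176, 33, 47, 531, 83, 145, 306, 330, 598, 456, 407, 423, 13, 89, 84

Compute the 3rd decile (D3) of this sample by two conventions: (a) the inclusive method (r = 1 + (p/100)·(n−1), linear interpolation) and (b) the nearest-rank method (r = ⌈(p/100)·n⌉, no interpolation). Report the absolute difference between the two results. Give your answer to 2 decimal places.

Sorted: 13, 33, 47, 83, 84, 89, 120, 124, 145, 168, 176, 306, 330, 407, 423, 456, 461, 531, 598, 604.
n = 20.
(a) r = 6.7; between ranks 6 (89) and 7 (120): 110.7.
(b) the nearest-rank method: rank 6 → 89.
|110.7 − 89| = 21.7.

21.70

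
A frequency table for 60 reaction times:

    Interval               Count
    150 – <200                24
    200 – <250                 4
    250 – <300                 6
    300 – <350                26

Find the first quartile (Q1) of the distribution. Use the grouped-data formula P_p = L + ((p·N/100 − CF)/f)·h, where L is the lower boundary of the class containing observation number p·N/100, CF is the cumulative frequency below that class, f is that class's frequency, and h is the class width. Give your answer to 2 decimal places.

181.25

N = 60; target position k = 25/100 · 60 = 15.
Cumulative frequencies: 24, 28, 34, 60.
Observation 15 falls in the class 150 – <200.
L = 150, CF = 0, f = 24, h = 50.
P25 = 150 + ((15 − 0)/24)·50 = 150 + 31.25 = 181.25.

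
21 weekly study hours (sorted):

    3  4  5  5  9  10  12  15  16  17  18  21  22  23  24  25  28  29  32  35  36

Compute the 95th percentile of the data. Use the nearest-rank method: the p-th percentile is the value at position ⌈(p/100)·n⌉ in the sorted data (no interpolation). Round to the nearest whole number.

35

n = 21.
Position = ⌈95/100 · 21⌉ = ⌈19.95⌉ = 20.
The value at rank 20 is 35.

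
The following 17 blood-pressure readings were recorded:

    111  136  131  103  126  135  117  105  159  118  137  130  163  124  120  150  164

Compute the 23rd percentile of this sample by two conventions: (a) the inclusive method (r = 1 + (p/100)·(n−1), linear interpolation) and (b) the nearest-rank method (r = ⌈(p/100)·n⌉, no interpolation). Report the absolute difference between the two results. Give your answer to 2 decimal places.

0.68

Sorted: 103, 105, 111, 117, 118, 120, 124, 126, 130, 131, 135, 136, 137, 150, 159, 163, 164.
n = 17.
(a) r = 4.68; between ranks 4 (117) and 5 (118): 117.68.
(b) the nearest-rank method: rank 4 → 117.
|117.68 − 117| = 0.68.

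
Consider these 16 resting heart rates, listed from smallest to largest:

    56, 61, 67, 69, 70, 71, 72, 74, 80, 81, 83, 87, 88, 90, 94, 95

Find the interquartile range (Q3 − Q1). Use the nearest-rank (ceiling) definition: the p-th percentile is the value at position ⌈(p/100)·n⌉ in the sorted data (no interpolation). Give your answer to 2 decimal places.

18.00

n = 16.
P25: rank ⌈25/100·16⌉ = 4 → 69.
P75: rank ⌈75/100·16⌉ = 12 → 87.
Difference: 87 − 69 = 18.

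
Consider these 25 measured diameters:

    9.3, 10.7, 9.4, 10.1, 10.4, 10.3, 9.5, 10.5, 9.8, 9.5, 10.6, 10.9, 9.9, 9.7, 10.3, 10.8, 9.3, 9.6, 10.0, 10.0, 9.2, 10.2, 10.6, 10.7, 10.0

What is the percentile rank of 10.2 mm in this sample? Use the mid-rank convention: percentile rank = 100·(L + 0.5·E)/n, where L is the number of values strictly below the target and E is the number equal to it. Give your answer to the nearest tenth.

58.0

Sorted: 9.2, 9.3, 9.3, 9.4, 9.5, 9.5, 9.6, 9.7, 9.8, 9.9, 10.0, 10.0, 10.0, 10.1, 10.2, 10.3, 10.3, 10.4, 10.5, 10.6, 10.6, 10.7, 10.7, 10.8, 10.9.
Count below 10.2: L = 14; count equal: E = 1; n = 25.
Percentile rank = 100·(14 + 0.5·1)/25 = 100·14.5/25 = 58.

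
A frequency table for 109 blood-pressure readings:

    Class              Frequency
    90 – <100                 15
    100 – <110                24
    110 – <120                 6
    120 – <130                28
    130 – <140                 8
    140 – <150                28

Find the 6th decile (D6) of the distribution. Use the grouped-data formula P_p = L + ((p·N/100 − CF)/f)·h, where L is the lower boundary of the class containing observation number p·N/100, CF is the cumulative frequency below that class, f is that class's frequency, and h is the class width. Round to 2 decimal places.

127.29

N = 109; target position k = 60/100 · 109 = 65.4.
Cumulative frequencies: 15, 39, 45, 73, 81, 109.
Observation 65.4 falls in the class 120 – <130.
L = 120, CF = 45, f = 28, h = 10.
P60 = 120 + ((65.4 − 45)/28)·10 = 120 + 7.28571 = 127.286.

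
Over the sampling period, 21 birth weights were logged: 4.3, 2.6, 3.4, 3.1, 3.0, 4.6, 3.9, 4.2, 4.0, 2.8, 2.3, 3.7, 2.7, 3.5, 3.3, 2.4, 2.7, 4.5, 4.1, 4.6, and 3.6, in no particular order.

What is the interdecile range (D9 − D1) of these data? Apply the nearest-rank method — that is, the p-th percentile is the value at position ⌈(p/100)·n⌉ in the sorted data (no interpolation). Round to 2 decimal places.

1.90

Sorted: 2.3, 2.4, 2.6, 2.7, 2.7, 2.8, 3.0, 3.1, 3.3, 3.4, 3.5, 3.6, 3.7, 3.9, 4.0, 4.1, 4.2, 4.3, 4.5, 4.6, 4.6.
n = 21.
P10: rank ⌈10/100·21⌉ = 3 → 2.6.
P90: rank ⌈90/100·21⌉ = 19 → 4.5.
Difference: 4.5 − 2.6 = 1.9.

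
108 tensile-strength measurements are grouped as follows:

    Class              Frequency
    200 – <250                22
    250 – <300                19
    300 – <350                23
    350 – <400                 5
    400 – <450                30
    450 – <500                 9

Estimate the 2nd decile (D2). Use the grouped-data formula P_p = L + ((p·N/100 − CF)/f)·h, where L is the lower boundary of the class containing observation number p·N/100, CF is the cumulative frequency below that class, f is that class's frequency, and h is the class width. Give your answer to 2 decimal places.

N = 108; target position k = 20/100 · 108 = 21.6.
Cumulative frequencies: 22, 41, 64, 69, 99, 108.
Observation 21.6 falls in the class 200 – <250.
L = 200, CF = 0, f = 22, h = 50.
P20 = 200 + ((21.6 − 0)/22)·50 = 200 + 49.0909 = 249.091.

249.09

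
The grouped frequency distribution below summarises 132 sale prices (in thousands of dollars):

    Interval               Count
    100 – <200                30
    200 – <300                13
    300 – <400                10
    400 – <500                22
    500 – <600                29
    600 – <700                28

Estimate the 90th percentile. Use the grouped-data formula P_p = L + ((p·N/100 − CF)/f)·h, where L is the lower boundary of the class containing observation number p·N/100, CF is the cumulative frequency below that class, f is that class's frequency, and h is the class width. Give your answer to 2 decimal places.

652.86

N = 132; target position k = 90/100 · 132 = 118.8.
Cumulative frequencies: 30, 43, 53, 75, 104, 132.
Observation 118.8 falls in the class 600 – <700.
L = 600, CF = 104, f = 28, h = 100.
P90 = 600 + ((118.8 − 104)/28)·100 = 600 + 52.8571 = 652.857.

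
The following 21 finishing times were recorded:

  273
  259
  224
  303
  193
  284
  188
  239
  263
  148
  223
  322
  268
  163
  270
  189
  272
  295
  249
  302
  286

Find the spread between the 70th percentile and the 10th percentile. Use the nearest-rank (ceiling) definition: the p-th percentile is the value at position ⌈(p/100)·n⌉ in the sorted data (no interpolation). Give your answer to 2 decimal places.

85.00

Sorted: 148, 163, 188, 189, 193, 223, 224, 239, 249, 259, 263, 268, 270, 272, 273, 284, 286, 295, 302, 303, 322.
n = 21.
P10: rank ⌈10/100·21⌉ = 3 → 188.
P70: rank ⌈70/100·21⌉ = 15 → 273.
Difference: 273 − 188 = 85.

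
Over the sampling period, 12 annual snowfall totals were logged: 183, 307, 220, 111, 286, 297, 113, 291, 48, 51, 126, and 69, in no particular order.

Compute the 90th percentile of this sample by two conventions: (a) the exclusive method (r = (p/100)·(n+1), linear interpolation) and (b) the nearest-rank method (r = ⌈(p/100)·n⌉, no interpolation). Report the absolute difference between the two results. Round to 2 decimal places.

Sorted: 48, 51, 69, 111, 113, 126, 183, 220, 286, 291, 297, 307.
n = 12.
(a) r = 11.7; between ranks 11 (297) and 12 (307): 304.
(b) the nearest-rank method: rank 11 → 297.
|304 − 297| = 7.

7.00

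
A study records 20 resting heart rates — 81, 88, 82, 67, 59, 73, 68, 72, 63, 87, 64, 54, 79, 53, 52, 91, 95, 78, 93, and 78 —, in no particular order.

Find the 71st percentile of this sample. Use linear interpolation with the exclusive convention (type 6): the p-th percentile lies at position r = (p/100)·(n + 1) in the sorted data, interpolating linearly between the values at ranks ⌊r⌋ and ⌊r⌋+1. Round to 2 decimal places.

Sorted: 52, 53, 54, 59, 63, 64, 67, 68, 72, 73, 78, 78, 79, 81, 82, 87, 88, 91, 93, 95.
n = 20.
r = (71/100)·(20 + 1) = 14.91.
Rank 14 is 81 and rank 15 is 82.
Interpolate: 81 + 0.91·(82 − 81) = 81 + 0.91·1 = 81.91.

81.91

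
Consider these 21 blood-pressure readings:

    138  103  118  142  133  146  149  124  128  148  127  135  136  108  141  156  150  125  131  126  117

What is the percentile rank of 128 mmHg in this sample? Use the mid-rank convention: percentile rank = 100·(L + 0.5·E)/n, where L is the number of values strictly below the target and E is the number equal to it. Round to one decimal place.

Sorted: 103, 108, 117, 118, 124, 125, 126, 127, 128, 131, 133, 135, 136, 138, 141, 142, 146, 148, 149, 150, 156.
Count below 128: L = 8; count equal: E = 1; n = 21.
Percentile rank = 100·(8 + 0.5·1)/21 = 100·8.5/21 = 40.48.

40.5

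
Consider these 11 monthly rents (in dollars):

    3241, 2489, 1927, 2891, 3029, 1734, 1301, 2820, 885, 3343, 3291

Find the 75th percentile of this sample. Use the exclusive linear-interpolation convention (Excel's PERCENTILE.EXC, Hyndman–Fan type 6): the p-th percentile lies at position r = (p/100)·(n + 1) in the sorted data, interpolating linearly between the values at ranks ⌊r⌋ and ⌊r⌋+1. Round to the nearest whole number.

3241

Sorted: 885, 1301, 1734, 1927, 2489, 2820, 2891, 3029, 3241, 3291, 3343.
n = 11.
r = (75/100)·(11 + 1) = 9.
r is an integer, so P75 is the value at rank 9: 3241.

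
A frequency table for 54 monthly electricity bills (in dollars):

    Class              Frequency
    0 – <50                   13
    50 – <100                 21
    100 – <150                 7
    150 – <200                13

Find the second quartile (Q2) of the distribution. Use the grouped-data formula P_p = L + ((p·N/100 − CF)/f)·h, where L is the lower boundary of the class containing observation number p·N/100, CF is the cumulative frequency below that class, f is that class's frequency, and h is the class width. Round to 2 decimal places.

83.33

N = 54; target position k = 50/100 · 54 = 27.
Cumulative frequencies: 13, 34, 41, 54.
Observation 27 falls in the class 50 – <100.
L = 50, CF = 13, f = 21, h = 50.
P50 = 50 + ((27 − 13)/21)·50 = 50 + 33.3333 = 83.3333.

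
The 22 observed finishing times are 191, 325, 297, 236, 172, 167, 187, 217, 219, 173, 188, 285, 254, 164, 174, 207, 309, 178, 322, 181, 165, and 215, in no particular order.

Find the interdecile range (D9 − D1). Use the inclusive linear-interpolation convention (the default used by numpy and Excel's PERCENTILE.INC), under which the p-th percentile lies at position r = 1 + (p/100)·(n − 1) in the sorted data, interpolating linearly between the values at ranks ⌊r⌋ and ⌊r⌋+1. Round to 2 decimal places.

Sorted: 164, 165, 167, 172, 173, 174, 178, 181, 187, 188, 191, 207, 215, 217, 219, 236, 254, 285, 297, 309, 322, 325.
n = 22.
P10: r = 3.1; ranks 3–4 are 167, 172; interpolating gives 167.5.
P90: r = 19.9; ranks 19–20 are 297, 309; interpolating gives 307.8.
Difference: 307.8 − 167.5 = 140.3.

140.30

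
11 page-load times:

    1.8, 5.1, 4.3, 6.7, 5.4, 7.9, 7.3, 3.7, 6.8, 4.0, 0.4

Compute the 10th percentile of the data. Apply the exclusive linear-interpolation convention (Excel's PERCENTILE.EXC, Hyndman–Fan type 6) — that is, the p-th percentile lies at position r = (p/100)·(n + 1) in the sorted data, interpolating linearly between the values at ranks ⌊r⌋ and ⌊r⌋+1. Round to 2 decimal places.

Sorted: 0.4, 1.8, 3.7, 4.0, 4.3, 5.1, 5.4, 6.7, 6.8, 7.3, 7.9.
n = 11.
r = (10/100)·(11 + 1) = 1.2.
Rank 1 is 0.4 and rank 2 is 1.8.
Interpolate: 0.4 + 0.2·(1.8 − 0.4) = 0.4 + 0.2·1.4 = 0.68.

0.68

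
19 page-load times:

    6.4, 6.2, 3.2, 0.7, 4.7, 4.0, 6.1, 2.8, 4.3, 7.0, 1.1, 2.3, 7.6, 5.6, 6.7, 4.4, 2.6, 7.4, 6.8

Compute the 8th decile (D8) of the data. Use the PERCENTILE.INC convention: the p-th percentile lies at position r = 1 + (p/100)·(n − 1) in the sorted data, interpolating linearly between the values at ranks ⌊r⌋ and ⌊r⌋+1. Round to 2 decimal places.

6.74

Sorted: 0.7, 1.1, 2.3, 2.6, 2.8, 3.2, 4.0, 4.3, 4.4, 4.7, 5.6, 6.1, 6.2, 6.4, 6.7, 6.8, 7.0, 7.4, 7.6.
n = 19.
r = 1 + (80/100)·(19 − 1) = 1 + 14.4 = 15.4.
Rank 15 is 6.7 and rank 16 is 6.8.
Interpolate: 6.7 + 0.4·(6.8 − 6.7) = 6.7 + 0.4·0.1 = 6.74.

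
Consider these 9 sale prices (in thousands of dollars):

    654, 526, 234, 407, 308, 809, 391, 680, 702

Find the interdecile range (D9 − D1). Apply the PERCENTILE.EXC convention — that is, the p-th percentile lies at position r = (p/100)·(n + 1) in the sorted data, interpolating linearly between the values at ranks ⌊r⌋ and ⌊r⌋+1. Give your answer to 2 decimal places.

575.00

Sorted: 234, 308, 391, 407, 526, 654, 680, 702, 809.
n = 9.
P10: r = 1 (integer) → 234.
P90: r = 9 (integer) → 809.
Difference: 809 − 234 = 575.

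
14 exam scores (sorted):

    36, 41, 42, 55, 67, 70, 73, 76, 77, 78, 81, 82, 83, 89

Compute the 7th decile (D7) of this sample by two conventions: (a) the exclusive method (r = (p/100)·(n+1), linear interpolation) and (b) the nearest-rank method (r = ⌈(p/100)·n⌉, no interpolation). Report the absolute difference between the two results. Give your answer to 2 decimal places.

1.50

n = 14.
(a) r = 10.5; between ranks 10 (78) and 11 (81): 79.5.
(b) the nearest-rank method: rank 10 → 78.
|79.5 − 78| = 1.5.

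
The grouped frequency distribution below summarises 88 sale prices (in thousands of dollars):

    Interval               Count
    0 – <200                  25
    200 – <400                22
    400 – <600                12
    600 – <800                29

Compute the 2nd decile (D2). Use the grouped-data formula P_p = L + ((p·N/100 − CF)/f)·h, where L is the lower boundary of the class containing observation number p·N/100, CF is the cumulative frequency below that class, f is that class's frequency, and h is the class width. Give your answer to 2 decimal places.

N = 88; target position k = 20/100 · 88 = 17.6.
Cumulative frequencies: 25, 47, 59, 88.
Observation 17.6 falls in the class 0 – <200.
L = 0, CF = 0, f = 25, h = 200.
P20 = 0 + ((17.6 − 0)/25)·200 = 0 + 140.8 = 140.8.

140.80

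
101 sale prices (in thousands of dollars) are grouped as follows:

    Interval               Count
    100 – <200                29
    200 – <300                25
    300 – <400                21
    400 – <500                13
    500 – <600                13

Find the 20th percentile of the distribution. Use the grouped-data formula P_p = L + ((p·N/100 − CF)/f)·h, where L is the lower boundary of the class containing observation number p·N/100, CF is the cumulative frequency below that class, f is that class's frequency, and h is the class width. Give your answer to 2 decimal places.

169.66

N = 101; target position k = 20/100 · 101 = 20.2.
Cumulative frequencies: 29, 54, 75, 88, 101.
Observation 20.2 falls in the class 100 – <200.
L = 100, CF = 0, f = 29, h = 100.
P20 = 100 + ((20.2 − 0)/29)·100 = 100 + 69.6552 = 169.655.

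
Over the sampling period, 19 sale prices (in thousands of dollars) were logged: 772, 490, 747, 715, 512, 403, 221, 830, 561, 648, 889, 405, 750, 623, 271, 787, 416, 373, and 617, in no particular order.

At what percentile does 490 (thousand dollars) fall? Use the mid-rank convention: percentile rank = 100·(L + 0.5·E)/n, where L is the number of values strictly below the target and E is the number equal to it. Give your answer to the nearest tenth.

Sorted: 221, 271, 373, 403, 405, 416, 490, 512, 561, 617, 623, 648, 715, 747, 750, 772, 787, 830, 889.
Count below 490: L = 6; count equal: E = 1; n = 19.
Percentile rank = 100·(6 + 0.5·1)/19 = 100·6.5/19 = 34.21.

34.2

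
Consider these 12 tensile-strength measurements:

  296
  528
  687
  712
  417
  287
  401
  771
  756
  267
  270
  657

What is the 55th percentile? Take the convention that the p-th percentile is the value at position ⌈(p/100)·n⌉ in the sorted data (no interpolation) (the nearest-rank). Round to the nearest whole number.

528

Sorted: 267, 270, 287, 296, 401, 417, 528, 657, 687, 712, 756, 771.
n = 12.
Position = ⌈55/100 · 12⌉ = ⌈6.6⌉ = 7.
The value at rank 7 is 528.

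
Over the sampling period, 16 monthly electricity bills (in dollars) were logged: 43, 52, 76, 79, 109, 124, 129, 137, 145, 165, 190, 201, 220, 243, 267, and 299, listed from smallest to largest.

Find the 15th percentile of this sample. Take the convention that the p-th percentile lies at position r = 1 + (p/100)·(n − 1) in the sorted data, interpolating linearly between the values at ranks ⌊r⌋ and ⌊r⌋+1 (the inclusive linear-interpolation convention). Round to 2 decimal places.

n = 16.
r = 1 + (15/100)·(16 − 1) = 1 + 2.25 = 3.25.
Rank 3 is 76 and rank 4 is 79.
Interpolate: 76 + 0.25·(79 − 76) = 76 + 0.25·3 = 76.75.

76.75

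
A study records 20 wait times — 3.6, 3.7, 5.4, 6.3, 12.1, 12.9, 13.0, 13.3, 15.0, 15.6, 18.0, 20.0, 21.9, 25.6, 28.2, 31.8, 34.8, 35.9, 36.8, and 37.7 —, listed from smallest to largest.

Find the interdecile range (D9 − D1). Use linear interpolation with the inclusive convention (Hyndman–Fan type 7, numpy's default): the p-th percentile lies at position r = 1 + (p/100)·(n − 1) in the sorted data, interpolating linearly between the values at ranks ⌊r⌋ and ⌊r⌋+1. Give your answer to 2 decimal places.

30.76

n = 20.
P10: r = 2.9; ranks 2–3 are 3.7, 5.4; interpolating gives 5.23.
P90: r = 18.1; ranks 18–19 are 35.9, 36.8; interpolating gives 35.99.
Difference: 35.99 − 5.23 = 30.76.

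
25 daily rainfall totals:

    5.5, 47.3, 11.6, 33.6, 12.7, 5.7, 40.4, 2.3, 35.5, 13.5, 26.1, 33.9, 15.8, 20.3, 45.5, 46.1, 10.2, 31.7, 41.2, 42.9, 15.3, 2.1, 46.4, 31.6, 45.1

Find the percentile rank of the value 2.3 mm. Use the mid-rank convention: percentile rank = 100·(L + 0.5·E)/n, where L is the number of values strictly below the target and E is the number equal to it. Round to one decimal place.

6.0

Sorted: 2.1, 2.3, 5.5, 5.7, 10.2, 11.6, 12.7, 13.5, 15.3, 15.8, 20.3, 26.1, 31.6, 31.7, 33.6, 33.9, 35.5, 40.4, 41.2, 42.9, 45.1, 45.5, 46.1, 46.4, 47.3.
Count below 2.3: L = 1; count equal: E = 1; n = 25.
Percentile rank = 100·(1 + 0.5·1)/25 = 100·1.5/25 = 6.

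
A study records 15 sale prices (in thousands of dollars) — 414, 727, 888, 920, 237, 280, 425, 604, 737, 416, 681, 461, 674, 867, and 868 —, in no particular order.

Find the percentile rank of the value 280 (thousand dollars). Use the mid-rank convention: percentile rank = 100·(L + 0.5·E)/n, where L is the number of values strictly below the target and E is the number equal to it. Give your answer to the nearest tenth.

Sorted: 237, 280, 414, 416, 425, 461, 604, 674, 681, 727, 737, 867, 868, 888, 920.
Count below 280: L = 1; count equal: E = 1; n = 15.
Percentile rank = 100·(1 + 0.5·1)/15 = 100·1.5/15 = 10.

10.0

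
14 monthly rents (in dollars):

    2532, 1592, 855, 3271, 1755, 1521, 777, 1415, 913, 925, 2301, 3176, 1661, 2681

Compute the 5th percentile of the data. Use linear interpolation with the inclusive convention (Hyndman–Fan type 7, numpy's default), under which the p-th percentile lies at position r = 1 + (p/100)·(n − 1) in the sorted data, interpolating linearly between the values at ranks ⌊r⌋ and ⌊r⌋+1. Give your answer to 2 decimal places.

Sorted: 777, 855, 913, 925, 1415, 1521, 1592, 1661, 1755, 2301, 2532, 2681, 3176, 3271.
n = 14.
r = 1 + (5/100)·(14 − 1) = 1 + 0.65 = 1.65.
Rank 1 is 777 and rank 2 is 855.
Interpolate: 777 + 0.65·(855 − 777) = 777 + 0.65·78 = 827.7.

827.70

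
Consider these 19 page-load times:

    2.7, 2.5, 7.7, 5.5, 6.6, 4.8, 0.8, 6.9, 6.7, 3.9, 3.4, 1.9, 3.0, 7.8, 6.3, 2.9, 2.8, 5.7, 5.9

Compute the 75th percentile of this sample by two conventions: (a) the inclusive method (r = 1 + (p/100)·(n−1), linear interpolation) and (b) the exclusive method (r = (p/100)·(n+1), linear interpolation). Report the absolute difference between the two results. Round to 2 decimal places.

0.15

Sorted: 0.8, 1.9, 2.5, 2.7, 2.8, 2.9, 3.0, 3.4, 3.9, 4.8, 5.5, 5.7, 5.9, 6.3, 6.6, 6.7, 6.9, 7.7, 7.8.
n = 19.
(a) r = 14.5; between ranks 14 (6.3) and 15 (6.6): 6.45.
(b) r = 15 → value at rank 15 = 6.6.
|6.45 − 6.6| = 0.15.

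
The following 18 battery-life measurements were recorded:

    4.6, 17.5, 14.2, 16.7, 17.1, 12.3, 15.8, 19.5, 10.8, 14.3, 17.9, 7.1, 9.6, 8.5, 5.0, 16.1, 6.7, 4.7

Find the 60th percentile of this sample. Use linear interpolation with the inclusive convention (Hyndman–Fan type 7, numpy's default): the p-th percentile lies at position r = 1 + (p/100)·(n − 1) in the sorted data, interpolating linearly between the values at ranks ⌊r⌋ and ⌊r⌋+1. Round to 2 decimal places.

14.60

Sorted: 4.6, 4.7, 5.0, 6.7, 7.1, 8.5, 9.6, 10.8, 12.3, 14.2, 14.3, 15.8, 16.1, 16.7, 17.1, 17.5, 17.9, 19.5.
n = 18.
r = 1 + (60/100)·(18 − 1) = 1 + 10.2 = 11.2.
Rank 11 is 14.3 and rank 12 is 15.8.
Interpolate: 14.3 + 0.2·(15.8 − 14.3) = 14.3 + 0.2·1.5 = 14.6.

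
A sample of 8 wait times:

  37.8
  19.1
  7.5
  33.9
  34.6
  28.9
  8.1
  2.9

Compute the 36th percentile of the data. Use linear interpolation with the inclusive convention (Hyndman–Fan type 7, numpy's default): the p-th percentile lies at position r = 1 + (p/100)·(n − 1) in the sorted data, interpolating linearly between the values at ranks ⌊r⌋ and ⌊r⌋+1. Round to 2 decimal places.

13.82

Sorted: 2.9, 7.5, 8.1, 19.1, 28.9, 33.9, 34.6, 37.8.
n = 8.
r = 1 + (36/100)·(8 − 1) = 1 + 2.52 = 3.52.
Rank 3 is 8.1 and rank 4 is 19.1.
Interpolate: 8.1 + 0.52·(19.1 − 8.1) = 8.1 + 0.52·11 = 13.82.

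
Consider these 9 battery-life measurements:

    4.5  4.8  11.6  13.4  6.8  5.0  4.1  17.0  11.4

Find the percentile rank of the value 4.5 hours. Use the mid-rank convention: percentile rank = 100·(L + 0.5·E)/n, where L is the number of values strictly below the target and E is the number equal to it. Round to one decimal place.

Sorted: 4.1, 4.5, 4.8, 5.0, 6.8, 11.4, 11.6, 13.4, 17.0.
Count below 4.5: L = 1; count equal: E = 1; n = 9.
Percentile rank = 100·(1 + 0.5·1)/9 = 100·1.5/9 = 16.67.

16.7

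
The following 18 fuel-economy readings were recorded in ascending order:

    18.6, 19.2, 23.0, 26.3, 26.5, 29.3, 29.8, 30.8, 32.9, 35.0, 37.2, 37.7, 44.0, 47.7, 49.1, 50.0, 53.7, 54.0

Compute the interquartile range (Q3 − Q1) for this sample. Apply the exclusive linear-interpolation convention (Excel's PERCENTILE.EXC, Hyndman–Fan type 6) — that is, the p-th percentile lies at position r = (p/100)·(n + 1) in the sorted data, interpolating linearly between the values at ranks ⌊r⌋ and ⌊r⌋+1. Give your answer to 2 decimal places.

21.60

n = 18.
P25: r = 4.75; ranks 4–5 are 26.3, 26.5; interpolating gives 26.45.
P75: r = 14.25; ranks 14–15 are 47.7, 49.1; interpolating gives 48.05.
Difference: 48.05 − 26.45 = 21.6.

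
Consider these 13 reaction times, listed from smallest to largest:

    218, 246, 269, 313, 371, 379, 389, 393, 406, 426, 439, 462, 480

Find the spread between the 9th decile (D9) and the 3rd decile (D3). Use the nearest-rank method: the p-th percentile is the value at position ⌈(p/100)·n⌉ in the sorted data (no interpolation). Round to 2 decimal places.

n = 13.
P30: rank ⌈30/100·13⌉ = 4 → 313.
P90: rank ⌈90/100·13⌉ = 12 → 462.
Difference: 462 − 313 = 149.

149.00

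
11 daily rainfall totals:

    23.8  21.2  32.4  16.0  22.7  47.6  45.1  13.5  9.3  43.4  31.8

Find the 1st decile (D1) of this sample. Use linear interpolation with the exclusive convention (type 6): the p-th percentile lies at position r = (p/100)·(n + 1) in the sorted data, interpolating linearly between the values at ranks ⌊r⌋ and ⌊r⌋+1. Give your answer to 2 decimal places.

10.14

Sorted: 9.3, 13.5, 16.0, 21.2, 22.7, 23.8, 31.8, 32.4, 43.4, 45.1, 47.6.
n = 11.
r = (10/100)·(11 + 1) = 1.2.
Rank 1 is 9.3 and rank 2 is 13.5.
Interpolate: 9.3 + 0.2·(13.5 − 9.3) = 9.3 + 0.2·4.2 = 10.14.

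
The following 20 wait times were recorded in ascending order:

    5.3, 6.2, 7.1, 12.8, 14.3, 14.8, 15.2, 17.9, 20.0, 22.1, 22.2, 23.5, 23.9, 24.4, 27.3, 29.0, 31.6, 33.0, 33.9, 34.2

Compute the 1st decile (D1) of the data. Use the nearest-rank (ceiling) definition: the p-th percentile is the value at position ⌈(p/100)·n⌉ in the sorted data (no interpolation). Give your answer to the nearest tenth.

6.2

n = 20.
Position = ⌈10/100 · 20⌉ = ⌈2⌉ = 2.
The value at rank 2 is 6.2.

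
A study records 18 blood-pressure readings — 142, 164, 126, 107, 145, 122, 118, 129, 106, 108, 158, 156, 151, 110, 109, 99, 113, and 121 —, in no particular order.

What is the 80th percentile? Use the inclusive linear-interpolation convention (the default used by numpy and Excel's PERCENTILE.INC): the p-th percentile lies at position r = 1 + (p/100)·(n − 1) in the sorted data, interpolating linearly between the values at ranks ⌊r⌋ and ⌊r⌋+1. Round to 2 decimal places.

148.60

Sorted: 99, 106, 107, 108, 109, 110, 113, 118, 121, 122, 126, 129, 142, 145, 151, 156, 158, 164.
n = 18.
r = 1 + (80/100)·(18 − 1) = 1 + 13.6 = 14.6.
Rank 14 is 145 and rank 15 is 151.
Interpolate: 145 + 0.6·(151 − 145) = 145 + 0.6·6 = 148.6.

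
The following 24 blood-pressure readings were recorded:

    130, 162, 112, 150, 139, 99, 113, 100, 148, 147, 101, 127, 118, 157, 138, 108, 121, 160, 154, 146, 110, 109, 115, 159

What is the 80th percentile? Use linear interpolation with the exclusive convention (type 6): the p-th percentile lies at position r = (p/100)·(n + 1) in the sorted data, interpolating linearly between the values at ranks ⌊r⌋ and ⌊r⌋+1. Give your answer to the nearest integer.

154

Sorted: 99, 100, 101, 108, 109, 110, 112, 113, 115, 118, 121, 127, 130, 138, 139, 146, 147, 148, 150, 154, 157, 159, 160, 162.
n = 24.
r = (80/100)·(24 + 1) = 20.
r is an integer, so P80 is the value at rank 20: 154.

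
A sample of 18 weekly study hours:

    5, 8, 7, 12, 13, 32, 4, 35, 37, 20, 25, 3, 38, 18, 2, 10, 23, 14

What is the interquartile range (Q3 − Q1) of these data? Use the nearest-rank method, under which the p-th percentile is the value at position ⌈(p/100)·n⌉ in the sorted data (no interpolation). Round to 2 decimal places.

18.00

Sorted: 2, 3, 4, 5, 7, 8, 10, 12, 13, 14, 18, 20, 23, 25, 32, 35, 37, 38.
n = 18.
P25: rank ⌈25/100·18⌉ = 5 → 7.
P75: rank ⌈75/100·18⌉ = 14 → 25.
Difference: 25 − 7 = 18.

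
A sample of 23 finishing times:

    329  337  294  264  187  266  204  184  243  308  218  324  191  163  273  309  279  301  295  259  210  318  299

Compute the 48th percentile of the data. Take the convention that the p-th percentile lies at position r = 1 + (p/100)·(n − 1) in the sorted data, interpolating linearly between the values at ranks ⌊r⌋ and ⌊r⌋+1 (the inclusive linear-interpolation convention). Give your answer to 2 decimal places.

269.92

Sorted: 163, 184, 187, 191, 204, 210, 218, 243, 259, 264, 266, 273, 279, 294, 295, 299, 301, 308, 309, 318, 324, 329, 337.
n = 23.
r = 1 + (48/100)·(23 − 1) = 1 + 10.56 = 11.56.
Rank 11 is 266 and rank 12 is 273.
Interpolate: 266 + 0.56·(273 − 266) = 266 + 0.56·7 = 269.92.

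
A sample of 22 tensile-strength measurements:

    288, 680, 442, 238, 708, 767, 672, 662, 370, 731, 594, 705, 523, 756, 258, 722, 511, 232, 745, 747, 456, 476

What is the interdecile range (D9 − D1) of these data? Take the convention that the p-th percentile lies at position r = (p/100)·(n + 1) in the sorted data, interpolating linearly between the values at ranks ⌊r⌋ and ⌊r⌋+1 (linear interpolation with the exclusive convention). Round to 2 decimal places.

Sorted: 232, 238, 258, 288, 370, 442, 456, 476, 511, 523, 594, 662, 672, 680, 705, 708, 722, 731, 745, 747, 756, 767.
n = 22.
P10: r = 2.3; ranks 2–3 are 238, 258; interpolating gives 244.
P90: r = 20.7; ranks 20–21 are 747, 756; interpolating gives 753.3.
Difference: 753.3 − 244 = 509.3.

509.30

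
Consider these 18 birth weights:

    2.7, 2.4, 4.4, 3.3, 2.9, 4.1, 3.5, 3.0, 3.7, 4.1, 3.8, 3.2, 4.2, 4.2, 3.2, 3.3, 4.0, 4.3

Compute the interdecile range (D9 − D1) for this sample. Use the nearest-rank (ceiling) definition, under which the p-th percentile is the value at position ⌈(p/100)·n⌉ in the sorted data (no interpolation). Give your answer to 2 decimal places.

1.60

Sorted: 2.4, 2.7, 2.9, 3.0, 3.2, 3.2, 3.3, 3.3, 3.5, 3.7, 3.8, 4.0, 4.1, 4.1, 4.2, 4.2, 4.3, 4.4.
n = 18.
P10: rank ⌈10/100·18⌉ = 2 → 2.7.
P90: rank ⌈90/100·18⌉ = 17 → 4.3.
Difference: 4.3 − 2.7 = 1.6.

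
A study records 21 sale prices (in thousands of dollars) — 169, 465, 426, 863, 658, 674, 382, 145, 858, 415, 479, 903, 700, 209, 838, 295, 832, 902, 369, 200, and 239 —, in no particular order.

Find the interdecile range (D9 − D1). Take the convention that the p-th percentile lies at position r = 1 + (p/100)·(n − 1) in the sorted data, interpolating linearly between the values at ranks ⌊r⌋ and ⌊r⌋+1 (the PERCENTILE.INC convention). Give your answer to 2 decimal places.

663.00

Sorted: 145, 169, 200, 209, 239, 295, 369, 382, 415, 426, 465, 479, 658, 674, 700, 832, 838, 858, 863, 902, 903.
n = 21.
P10: r = 3 (integer) → 200.
P90: r = 19 (integer) → 863.
Difference: 863 − 200 = 663.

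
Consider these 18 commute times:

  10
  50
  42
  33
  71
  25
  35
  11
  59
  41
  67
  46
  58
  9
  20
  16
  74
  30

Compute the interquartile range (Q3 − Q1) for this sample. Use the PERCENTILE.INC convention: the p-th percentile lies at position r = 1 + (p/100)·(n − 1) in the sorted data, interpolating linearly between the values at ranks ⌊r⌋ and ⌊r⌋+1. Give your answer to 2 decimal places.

34.75

Sorted: 9, 10, 11, 16, 20, 25, 30, 33, 35, 41, 42, 46, 50, 58, 59, 67, 71, 74.
n = 18.
P25: r = 5.25; ranks 5–6 are 20, 25; interpolating gives 21.25.
P75: r = 13.75; ranks 13–14 are 50, 58; interpolating gives 56.
Difference: 56 − 21.25 = 34.75.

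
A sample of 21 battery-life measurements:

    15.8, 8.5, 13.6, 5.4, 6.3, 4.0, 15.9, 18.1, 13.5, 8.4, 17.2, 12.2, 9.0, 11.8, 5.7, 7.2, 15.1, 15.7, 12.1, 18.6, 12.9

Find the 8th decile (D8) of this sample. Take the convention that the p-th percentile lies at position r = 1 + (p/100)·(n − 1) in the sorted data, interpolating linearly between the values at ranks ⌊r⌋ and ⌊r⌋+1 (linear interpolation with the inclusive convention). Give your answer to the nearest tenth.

15.8

Sorted: 4.0, 5.4, 5.7, 6.3, 7.2, 8.4, 8.5, 9.0, 11.8, 12.1, 12.2, 12.9, 13.5, 13.6, 15.1, 15.7, 15.8, 15.9, 17.2, 18.1, 18.6.
n = 21.
r = 1 + (80/100)·(21 − 1) = 1 + 16 = 17.
r is an integer, so P80 is the value at rank 17: 15.8.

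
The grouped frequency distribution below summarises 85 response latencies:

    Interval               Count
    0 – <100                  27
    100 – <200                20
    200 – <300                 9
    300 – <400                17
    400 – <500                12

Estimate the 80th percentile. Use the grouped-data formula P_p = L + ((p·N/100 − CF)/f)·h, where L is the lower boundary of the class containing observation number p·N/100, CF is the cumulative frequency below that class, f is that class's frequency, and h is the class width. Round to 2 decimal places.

370.59

N = 85; target position k = 80/100 · 85 = 68.
Cumulative frequencies: 27, 47, 56, 73, 85.
Observation 68 falls in the class 300 – <400.
L = 300, CF = 56, f = 17, h = 100.
P80 = 300 + ((68 − 56)/17)·100 = 300 + 70.5882 = 370.588.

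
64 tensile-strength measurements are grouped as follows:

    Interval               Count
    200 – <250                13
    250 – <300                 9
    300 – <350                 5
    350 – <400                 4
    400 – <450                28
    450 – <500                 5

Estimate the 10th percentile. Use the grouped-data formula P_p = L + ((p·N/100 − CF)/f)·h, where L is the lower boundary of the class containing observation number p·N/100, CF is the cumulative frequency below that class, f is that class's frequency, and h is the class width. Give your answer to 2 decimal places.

N = 64; target position k = 10/100 · 64 = 6.4.
Cumulative frequencies: 13, 22, 27, 31, 59, 64.
Observation 6.4 falls in the class 200 – <250.
L = 200, CF = 0, f = 13, h = 50.
P10 = 200 + ((6.4 − 0)/13)·50 = 200 + 24.6154 = 224.615.

224.62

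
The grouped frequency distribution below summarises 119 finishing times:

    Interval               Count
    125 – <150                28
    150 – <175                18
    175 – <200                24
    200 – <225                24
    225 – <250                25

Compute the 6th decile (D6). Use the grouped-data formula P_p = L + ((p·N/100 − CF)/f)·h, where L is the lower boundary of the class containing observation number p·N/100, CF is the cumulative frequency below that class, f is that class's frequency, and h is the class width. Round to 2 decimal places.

N = 119; target position k = 60/100 · 119 = 71.4.
Cumulative frequencies: 28, 46, 70, 94, 119.
Observation 71.4 falls in the class 200 – <225.
L = 200, CF = 70, f = 24, h = 25.
P60 = 200 + ((71.4 − 70)/24)·25 = 200 + 1.45833 = 201.458.

201.46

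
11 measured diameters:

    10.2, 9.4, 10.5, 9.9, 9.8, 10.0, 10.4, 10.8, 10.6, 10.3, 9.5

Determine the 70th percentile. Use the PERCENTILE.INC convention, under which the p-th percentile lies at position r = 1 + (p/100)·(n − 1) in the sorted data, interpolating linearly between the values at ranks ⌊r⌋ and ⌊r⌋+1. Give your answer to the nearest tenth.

Sorted: 9.4, 9.5, 9.8, 9.9, 10.0, 10.2, 10.3, 10.4, 10.5, 10.6, 10.8.
n = 11.
r = 1 + (70/100)·(11 − 1) = 1 + 7 = 8.
r is an integer, so P70 is the value at rank 8: 10.4.

10.4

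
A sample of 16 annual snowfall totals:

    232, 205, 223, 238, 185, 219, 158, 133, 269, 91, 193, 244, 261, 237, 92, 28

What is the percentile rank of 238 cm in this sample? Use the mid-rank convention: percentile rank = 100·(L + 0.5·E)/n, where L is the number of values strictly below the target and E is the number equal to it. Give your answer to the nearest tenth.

Sorted: 28, 91, 92, 133, 158, 185, 193, 205, 219, 223, 232, 237, 238, 244, 261, 269.
Count below 238: L = 12; count equal: E = 1; n = 16.
Percentile rank = 100·(12 + 0.5·1)/16 = 100·12.5/16 = 78.12.

78.1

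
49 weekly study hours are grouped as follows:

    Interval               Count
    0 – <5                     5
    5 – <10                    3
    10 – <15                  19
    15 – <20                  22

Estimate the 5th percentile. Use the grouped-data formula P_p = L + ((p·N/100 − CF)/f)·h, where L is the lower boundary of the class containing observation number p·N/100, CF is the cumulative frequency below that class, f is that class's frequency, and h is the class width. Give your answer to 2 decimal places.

2.45

N = 49; target position k = 5/100 · 49 = 2.45.
Cumulative frequencies: 5, 8, 27, 49.
Observation 2.45 falls in the class 0 – <5.
L = 0, CF = 0, f = 5, h = 5.
P5 = 0 + ((2.45 − 0)/5)·5 = 0 + 2.45 = 2.45.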